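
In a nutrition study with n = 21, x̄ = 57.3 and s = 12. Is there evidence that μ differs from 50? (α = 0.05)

t = (x̄ - μ₀)/(s/√n) = (57.3 - 50)/(12/√21) = 2.788. df = 20, critical t = ±2.086. Reject H₀.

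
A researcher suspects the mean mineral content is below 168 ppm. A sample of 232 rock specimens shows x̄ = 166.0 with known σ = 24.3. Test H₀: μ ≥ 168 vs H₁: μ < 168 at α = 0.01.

z = -1.254. Critical value: -2.33. Fail to reject H₀.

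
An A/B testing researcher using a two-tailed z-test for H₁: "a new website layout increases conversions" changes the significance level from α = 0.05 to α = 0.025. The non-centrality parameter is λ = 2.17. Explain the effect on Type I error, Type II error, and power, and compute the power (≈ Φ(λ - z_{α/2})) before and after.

Decreasing α from 0.05 to 0.025:
• Type I error rate decreases (α is the Type I rate by definition).
• Critical value moves from z_{α/2} = 1.96 to 2.241, so power = Φ(λ - z_{α/2}) goes from Φ(2.17 - 1.96) = 0.583 to Φ(2.17 - 2.241) = 0.472.
• Type II error rate β = 1 - power therefore increases (0.417 → 0.528).
Appropriate when false positives are costly — here, rolling out a layout that doesn't actually help — wasted engineering effort.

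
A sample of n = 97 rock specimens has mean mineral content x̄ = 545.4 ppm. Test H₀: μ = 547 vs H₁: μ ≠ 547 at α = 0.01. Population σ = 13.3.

z = (x̄ - μ₀)/(σ/√n) = (545.4 - 547)/(13.3/√97) = -1.185. Critical value: ±2.576. Since |-1.185| ≤ 2.576, Fail to reject H₀.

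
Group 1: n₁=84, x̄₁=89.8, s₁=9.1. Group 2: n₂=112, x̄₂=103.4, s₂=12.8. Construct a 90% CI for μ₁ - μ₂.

Difference = -13.6. SE = √(9.1²/84 + 12.8²/112) = 1.565. CI = (-16.17, -11.03)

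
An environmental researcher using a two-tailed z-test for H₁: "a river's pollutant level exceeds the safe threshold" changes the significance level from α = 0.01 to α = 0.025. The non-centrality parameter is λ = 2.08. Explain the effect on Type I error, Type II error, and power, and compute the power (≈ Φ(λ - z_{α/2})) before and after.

Increasing α from 0.01 to 0.025:
• Type I error rate increases (α is the Type I rate by definition).
• Critical value moves from z_{α/2} = 2.576 to 2.241, so power = Φ(λ - z_{α/2}) goes from Φ(2.08 - 2.576) = 0.31 to Φ(2.08 - 2.241) = 0.436.
• Type II error rate β = 1 - power therefore decreases (0.69 → 0.564).
Appropriate when false negatives are costly — here, allowing unsafe pollution to continue.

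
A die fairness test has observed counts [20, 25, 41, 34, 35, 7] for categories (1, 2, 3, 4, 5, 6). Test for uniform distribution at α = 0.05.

Expected = 27 each. χ² = Σ(O-E)²/E = 28.222. df = 5, critical value = 11.07. Reject H₀.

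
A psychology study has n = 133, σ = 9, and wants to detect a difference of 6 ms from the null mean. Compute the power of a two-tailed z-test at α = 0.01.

SE = σ/√n = 9/√133 = 0.78. Non-centrality λ = d/SE = 6/0.78 = 7.688. Power ≈ Φ(λ - z_{α/2}) = Φ(7.688 - 2.576) = Φ(5.112) = 1.0.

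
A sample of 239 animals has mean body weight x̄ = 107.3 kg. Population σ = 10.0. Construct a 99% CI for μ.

CI = x̄ ± z*(σ/√n) = 107.3 ± 2.576(10.0/√239) = 107.3 ± 1.67 = (105.63, 108.97)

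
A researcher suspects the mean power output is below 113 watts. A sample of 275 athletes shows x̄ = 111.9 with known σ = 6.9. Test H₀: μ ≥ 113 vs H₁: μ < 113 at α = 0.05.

z = -2.644. Critical value: -1.645. Reject H₀.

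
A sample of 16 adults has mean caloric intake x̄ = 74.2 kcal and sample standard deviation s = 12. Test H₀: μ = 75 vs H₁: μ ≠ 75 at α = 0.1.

t = (x̄ - μ₀)/(s/√n) = (74.2 - 75)/(12/√16) = -0.267. df = 15, critical t = ±1.753. Fail to reject H₀.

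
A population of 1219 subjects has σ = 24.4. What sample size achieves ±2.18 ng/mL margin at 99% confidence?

Without FPC: n₀ = (2.576×24.4/2.18)² = 831.301. With FPC: n = n₀N/(n₀+N-1) = 494.5 → n = 495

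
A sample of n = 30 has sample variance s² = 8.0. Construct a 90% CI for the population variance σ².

df = 29. χ²_{0.05} = 42.557, χ²_{0.95} = 17.708. CI for σ² = ((n-1)s²/χ²_{α/2}, (n-1)s²/χ²_{1-α/2}) = (29·8.0/42.557, 29·8.0/17.708) = (5.45, 13.1)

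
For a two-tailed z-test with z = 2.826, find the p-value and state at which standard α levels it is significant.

p = 2·P(Z > |2.826|) = 2·(1 - Φ(2.826)) ≈ 0.0047. Significant at α = 0.1; Significant at α = 0.05; Significant at α = 0.01.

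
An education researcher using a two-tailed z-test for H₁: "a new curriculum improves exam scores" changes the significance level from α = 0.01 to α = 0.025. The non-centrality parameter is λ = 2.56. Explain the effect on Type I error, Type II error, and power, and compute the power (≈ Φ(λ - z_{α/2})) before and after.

Increasing α from 0.01 to 0.025:
• Type I error rate increases (α is the Type I rate by definition).
• Critical value moves from z_{α/2} = 2.576 to 2.241, so power = Φ(λ - z_{α/2}) goes from Φ(2.56 - 2.576) = 0.494 to Φ(2.56 - 2.241) = 0.625.
• Type II error rate β = 1 - power therefore decreases (0.506 → 0.375).
Appropriate when false negatives are costly — here, keeping the old curriculum when the new one would have helped students.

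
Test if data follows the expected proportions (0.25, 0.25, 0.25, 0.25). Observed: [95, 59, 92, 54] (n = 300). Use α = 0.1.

Expected: [75.0, 75.0, 75.0, 75.0]. χ² = 18.48. df = 3, critical = 6.251. Reject H₀.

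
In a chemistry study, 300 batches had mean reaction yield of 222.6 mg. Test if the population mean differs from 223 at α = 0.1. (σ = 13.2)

z = (x̄ - μ₀)/(σ/√n) = (222.6 - 223)/(13.2/√300) = -0.525. Critical value: ±1.645. Since |-0.525| ≤ 1.645, Fail to reject H₀.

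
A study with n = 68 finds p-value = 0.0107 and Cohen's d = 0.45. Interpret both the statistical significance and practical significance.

Statistically significant (p = 0.0107 < 0.05). Cohen's d = 0.45 indicates a small effect size. Both statistical and practical significance should be considered.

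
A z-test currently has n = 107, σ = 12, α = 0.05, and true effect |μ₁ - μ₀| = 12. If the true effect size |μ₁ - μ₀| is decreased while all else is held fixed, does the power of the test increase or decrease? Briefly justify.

Power decreases: a smaller true effect decreases the non-centrality λ = |μ₁ - μ₀|/(σ/√n).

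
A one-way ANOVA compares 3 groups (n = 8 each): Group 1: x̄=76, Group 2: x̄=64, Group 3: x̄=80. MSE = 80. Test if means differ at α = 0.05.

Grand mean = 73.33. SS_between = 1109.33, MS_between = 554.67. F = 6.933, F_crit ≈ 3.467. Reject H₀.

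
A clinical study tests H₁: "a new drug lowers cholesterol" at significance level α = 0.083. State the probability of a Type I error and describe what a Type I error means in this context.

P(Type I error) = α = 0.083. A Type I error is rejecting H₀ when H₀ is actually true (false positive) — here, concluding that a new drug lowers cholesterol when in fact this is not the case. Consequence: approving an ineffective drug — patients take a useless medication and may skip effective alternatives.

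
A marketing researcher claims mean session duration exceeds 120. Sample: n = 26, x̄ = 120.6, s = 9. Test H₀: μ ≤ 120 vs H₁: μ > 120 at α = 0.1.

t = (120.6 - 120)/(9/√26) = 0.34, df = 25. Critical t = 1.316. Fail to reject H₀.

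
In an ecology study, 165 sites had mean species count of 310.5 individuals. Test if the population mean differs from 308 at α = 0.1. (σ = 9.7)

z = (x̄ - μ₀)/(σ/√n) = (310.5 - 308)/(9.7/√165) = 3.311. Critical value: ±1.645. Since |3.311| > 1.645, Reject H₀.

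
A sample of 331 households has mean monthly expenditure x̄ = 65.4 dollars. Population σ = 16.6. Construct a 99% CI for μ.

CI = x̄ ± z*(σ/√n) = 65.4 ± 2.576(16.6/√331) = 65.4 ± 2.35 = (63.05, 67.75)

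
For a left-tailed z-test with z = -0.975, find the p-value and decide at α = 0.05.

p = P(Z < -0.975) = Φ(-0.975) ≈ 0.1648. Since p ≥ 0.05, fail to reject H₀ (not significant) at α = 0.05.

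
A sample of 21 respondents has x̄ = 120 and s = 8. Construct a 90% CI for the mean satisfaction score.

CI = x̄ ± t*(s/√n) = 120 ± 1.725(8/√21) = (116.99, 123.01)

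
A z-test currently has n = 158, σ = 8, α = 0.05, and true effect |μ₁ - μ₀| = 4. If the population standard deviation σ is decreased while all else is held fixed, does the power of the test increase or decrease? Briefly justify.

Power increases: a smaller σ shrinks the standard error σ/√n, moving the sampling distribution under H₁ further from the critical value.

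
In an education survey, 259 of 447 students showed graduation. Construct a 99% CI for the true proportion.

p̂ = 0.579. CI = p̂ ± z*√(p̂(1-p̂)/n) = (0.519, 0.64)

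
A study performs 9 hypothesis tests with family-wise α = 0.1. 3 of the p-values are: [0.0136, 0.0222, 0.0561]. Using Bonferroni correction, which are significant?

Bonferroni α = 0.1/9 = 0.01111. None of the given p-values are significant.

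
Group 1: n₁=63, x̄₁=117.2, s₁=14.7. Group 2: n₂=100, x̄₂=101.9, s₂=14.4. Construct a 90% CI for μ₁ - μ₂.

Difference = 15.3. SE = √(14.7²/63 + 14.4²/100) = 2.346. CI = (11.44, 19.16)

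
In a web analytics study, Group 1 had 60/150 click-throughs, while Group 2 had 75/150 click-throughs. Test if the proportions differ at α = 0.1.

p̂₁ = 0.4, p̂₂ = 0.5, pooled p̂ = 0.45. z = -1.741. Critical: ±1.645. Reject H₀.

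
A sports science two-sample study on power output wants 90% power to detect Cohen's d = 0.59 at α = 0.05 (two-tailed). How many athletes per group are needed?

z_{α/2} = 1.96, z_β = Φ⁻¹(0.9) = 1.282. For medium effect (d = 0.59): n per group = 2(z_{α/2} + z_β)²/d² = 2(1.96 + 1.282)²/0.59² = 60.4 → 61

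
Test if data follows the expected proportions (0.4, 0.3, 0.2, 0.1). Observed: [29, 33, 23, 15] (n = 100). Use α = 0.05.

Expected: [40.0, 30.0, 20.0, 10.0]. χ² = 6.275. df = 3, critical = 7.815. Fail to reject H₀.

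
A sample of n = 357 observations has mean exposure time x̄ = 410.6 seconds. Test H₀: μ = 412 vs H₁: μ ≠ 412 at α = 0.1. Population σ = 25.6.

z = (x̄ - μ₀)/(σ/√n) = (410.6 - 412)/(25.6/√357) = -1.033. Critical value: ±1.645. Since |-1.033| ≤ 1.645, Fail to reject H₀.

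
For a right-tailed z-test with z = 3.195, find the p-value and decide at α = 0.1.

p = P(Z > 3.195) = 1 - Φ(3.195) ≈ 0.0007. Since p < 0.1, reject H₀ (significant) at α = 0.1.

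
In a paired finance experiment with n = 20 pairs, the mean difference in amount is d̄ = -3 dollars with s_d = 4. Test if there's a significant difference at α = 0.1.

t = d̄/(s_d/√n) = -3/(4/√20) = -3.354. df = 19, critical t = ±1.729. Reject H₀.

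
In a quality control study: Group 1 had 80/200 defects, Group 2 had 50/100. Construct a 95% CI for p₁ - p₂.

p̂₁ = 0.4, p̂₂ = 0.5. Difference = -0.1. CI = (-0.219, 0.019)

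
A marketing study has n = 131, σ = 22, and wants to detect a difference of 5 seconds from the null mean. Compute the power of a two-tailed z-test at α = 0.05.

SE = σ/√n = 22/√131 = 1.922. Non-centrality λ = d/SE = 5/1.922 = 2.601. Power ≈ Φ(λ - z_{α/2}) = Φ(2.601 - 1.96) = Φ(0.641) = 0.739.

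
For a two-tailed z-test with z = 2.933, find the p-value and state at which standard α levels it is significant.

p = 2·P(Z > |2.933|) = 2·(1 - Φ(2.933)) ≈ 0.0034. Significant at α = 0.1; Significant at α = 0.05; Significant at α = 0.01.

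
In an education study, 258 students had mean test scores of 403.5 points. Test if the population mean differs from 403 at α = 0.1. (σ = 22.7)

z = (x̄ - μ₀)/(σ/√n) = (403.5 - 403)/(22.7/√258) = 0.354. Critical value: ±1.645. Since |0.354| ≤ 1.645, Fail to reject H₀.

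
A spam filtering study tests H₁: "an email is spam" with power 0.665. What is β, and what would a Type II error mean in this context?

β = 1 - power = 1 - 0.665 = 0.335. A Type II error is failing to reject H₀ when H₀ is false (false negative) — here, failing to conclude that an email is spam when in fact it is true. Consequence: a spam email lands in the inbox.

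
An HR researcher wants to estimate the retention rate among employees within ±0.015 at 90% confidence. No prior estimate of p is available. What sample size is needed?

Conservative approach: use p = 0.5 (maximizes p(1-p) = 0.25). n = z²(0.25)/E² = 1.645²×0.25/0.015² = 3006.7 → n = 3007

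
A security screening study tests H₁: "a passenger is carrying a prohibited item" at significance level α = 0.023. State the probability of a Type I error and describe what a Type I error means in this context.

P(Type I error) = α = 0.023. A Type I error is rejecting H₀ when H₀ is actually true (false positive) — here, concluding that a passenger is carrying a prohibited item when in fact this is not the case. Consequence: detaining an innocent passenger — delay and inconvenience.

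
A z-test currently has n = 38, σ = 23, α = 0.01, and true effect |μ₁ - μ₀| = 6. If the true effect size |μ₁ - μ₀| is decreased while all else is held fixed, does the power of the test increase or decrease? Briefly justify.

Power decreases: a smaller true effect decreases the non-centrality λ = |μ₁ - μ₀|/(σ/√n).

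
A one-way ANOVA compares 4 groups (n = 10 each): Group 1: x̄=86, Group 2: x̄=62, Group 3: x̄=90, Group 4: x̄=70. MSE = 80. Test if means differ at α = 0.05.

Grand mean = 77.0. SS_between = 5240.0, MS_between = 1746.67. F = 21.833, F_crit ≈ 2.866. Reject H₀.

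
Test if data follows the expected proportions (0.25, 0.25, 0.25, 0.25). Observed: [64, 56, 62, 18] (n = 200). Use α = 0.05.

Expected: [50.0, 50.0, 50.0, 50.0]. χ² = 28.0. df = 3, critical = 7.815. Reject H₀.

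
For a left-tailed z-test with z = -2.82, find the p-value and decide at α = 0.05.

p = P(Z < -2.82) = Φ(-2.82) ≈ 0.0024. Since p < 0.05, reject H₀ (significant) at α = 0.05.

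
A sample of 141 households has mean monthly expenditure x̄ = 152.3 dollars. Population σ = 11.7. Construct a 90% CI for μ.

CI = x̄ ± z*(σ/√n) = 152.3 ± 1.645(11.7/√141) = 152.3 ± 1.62 = (150.68, 153.92)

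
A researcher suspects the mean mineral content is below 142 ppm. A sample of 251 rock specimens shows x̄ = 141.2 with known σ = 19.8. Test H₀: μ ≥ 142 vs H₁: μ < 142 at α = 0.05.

z = -0.64. Critical value: -1.645. Fail to reject H₀.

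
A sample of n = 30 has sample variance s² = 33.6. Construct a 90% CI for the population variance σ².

df = 29. χ²_{0.05} = 42.557, χ²_{0.95} = 17.708. CI for σ² = ((n-1)s²/χ²_{α/2}, (n-1)s²/χ²_{1-α/2}) = (29·33.6/42.557, 29·33.6/17.708) = (22.9, 55.03)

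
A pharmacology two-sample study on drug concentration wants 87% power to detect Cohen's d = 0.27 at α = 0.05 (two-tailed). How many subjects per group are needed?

z_{α/2} = 1.96, z_β = Φ⁻¹(0.87) = 1.126. For small effect (d = 0.27): n per group = 2(z_{α/2} + z_β)²/d² = 2(1.96 + 1.126)²/0.27² = 261.3 → 262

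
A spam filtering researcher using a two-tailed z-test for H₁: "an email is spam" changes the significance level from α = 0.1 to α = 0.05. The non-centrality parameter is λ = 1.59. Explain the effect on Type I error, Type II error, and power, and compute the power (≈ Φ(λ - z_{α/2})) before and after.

Decreasing α from 0.1 to 0.05:
• Type I error rate decreases (α is the Type I rate by definition).
• Critical value moves from z_{α/2} = 1.645 to 1.96, so power = Φ(λ - z_{α/2}) goes from Φ(1.59 - 1.645) = 0.478 to Φ(1.59 - 1.96) = 0.356.
• Type II error rate β = 1 - power therefore increases (0.522 → 0.644).
Appropriate when false positives are costly — here, a legitimate email is sent to the spam folder and the user misses it.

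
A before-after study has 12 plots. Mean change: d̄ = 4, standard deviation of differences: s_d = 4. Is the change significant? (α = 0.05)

t = d̄/(s_d/√n) = 4/(4/√12) = 3.464. df = 11, critical t = ±2.201. Reject H₀.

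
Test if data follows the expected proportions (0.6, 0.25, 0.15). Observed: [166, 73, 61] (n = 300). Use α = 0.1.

Expected: [180.0, 75.0, 45.0]. χ² = 6.831. df = 2, critical = 4.605. Reject H₀.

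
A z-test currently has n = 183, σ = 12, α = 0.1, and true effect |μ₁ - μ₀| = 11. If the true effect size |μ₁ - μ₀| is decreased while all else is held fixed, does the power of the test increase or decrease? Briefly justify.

Power decreases: a smaller true effect decreases the non-centrality λ = |μ₁ - μ₀|/(σ/√n).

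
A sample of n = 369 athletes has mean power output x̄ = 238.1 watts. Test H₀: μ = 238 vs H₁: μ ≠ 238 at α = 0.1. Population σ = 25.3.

z = (x̄ - μ₀)/(σ/√n) = (238.1 - 238)/(25.3/√369) = 0.076. Critical value: ±1.645. Since |0.076| ≤ 1.645, Fail to reject H₀.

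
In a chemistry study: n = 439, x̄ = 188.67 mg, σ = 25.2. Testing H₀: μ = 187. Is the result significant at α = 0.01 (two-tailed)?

z = (188.67 - 187)/(25.2/√439) = 1.389. Since |z| ≤ 2.576, not significant at α = 0.01.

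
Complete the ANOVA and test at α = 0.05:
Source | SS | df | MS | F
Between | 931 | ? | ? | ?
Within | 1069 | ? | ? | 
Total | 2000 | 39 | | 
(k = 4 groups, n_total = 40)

df_between = 3, df_within = 36. MS_between = 310.33, MS_within = 29.69. F = 10.451, F_crit ≈ 2.866. Reject H₀.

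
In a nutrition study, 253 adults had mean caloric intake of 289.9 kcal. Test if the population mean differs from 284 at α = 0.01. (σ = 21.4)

z = (x̄ - μ₀)/(σ/√n) = (289.9 - 284)/(21.4/√253) = 4.385. Critical value: ±2.576. Since |4.385| > 2.576, Reject H₀.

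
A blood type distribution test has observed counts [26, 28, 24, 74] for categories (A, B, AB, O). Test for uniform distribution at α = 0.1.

Expected = 38 each. χ² = Σ(O-E)²/E = 45.684. df = 3, critical value = 6.251. Reject H₀.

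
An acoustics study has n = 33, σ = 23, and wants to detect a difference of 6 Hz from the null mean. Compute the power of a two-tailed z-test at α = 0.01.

SE = σ/√n = 23/√33 = 4.004. Non-centrality λ = d/SE = 6/4.004 = 1.499. Power ≈ Φ(λ - z_{α/2}) = Φ(1.499 - 2.576) = Φ(-1.077) = 0.141.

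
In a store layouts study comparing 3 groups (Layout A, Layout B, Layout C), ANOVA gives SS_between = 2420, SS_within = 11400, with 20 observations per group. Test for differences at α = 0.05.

df_between = 2, df_within = 57. F = MS_between/MS_within = 1210.0/200.0 = 6.05. F_crit ≈ 3.159. Reject H₀. At least one mean differs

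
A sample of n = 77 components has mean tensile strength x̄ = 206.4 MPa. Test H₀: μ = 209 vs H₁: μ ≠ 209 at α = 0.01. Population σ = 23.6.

z = (x̄ - μ₀)/(σ/√n) = (206.4 - 209)/(23.6/√77) = -0.967. Critical value: ±2.576. Since |-0.967| ≤ 2.576, Fail to reject H₀.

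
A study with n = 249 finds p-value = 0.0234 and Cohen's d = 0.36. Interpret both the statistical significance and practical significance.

Statistically significant (p = 0.0234 < 0.05). Cohen's d = 0.36 indicates a small effect size. Both statistical and practical significance should be considered.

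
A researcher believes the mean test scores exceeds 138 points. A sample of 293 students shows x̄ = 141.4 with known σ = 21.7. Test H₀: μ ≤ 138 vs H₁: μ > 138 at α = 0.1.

z = 2.682. Critical value: 1.28. Reject H₀.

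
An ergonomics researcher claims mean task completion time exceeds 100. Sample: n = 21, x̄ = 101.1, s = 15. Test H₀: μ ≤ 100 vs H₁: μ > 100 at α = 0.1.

t = (101.1 - 100)/(15/√21) = 0.336, df = 20. Critical t = 1.325. Fail to reject H₀.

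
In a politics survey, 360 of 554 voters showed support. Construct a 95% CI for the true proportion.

p̂ = 0.65. CI = p̂ ± z*√(p̂(1-p̂)/n) = (0.61, 0.69)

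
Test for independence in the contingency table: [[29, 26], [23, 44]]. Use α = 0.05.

χ² = 4.181. df = 1, critical = 3.841. Reject H₀. Variables are dependent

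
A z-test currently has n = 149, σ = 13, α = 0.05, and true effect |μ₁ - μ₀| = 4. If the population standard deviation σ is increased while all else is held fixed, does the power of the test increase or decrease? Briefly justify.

Power decreases: a larger σ inflates the standard error σ/√n, pulling the sampling distribution under H₁ back toward the critical value.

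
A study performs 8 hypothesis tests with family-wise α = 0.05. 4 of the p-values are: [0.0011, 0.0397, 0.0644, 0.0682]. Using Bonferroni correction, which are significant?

Bonferroni α = 0.05/8 = 0.00625. Significant p-values: [0.0011]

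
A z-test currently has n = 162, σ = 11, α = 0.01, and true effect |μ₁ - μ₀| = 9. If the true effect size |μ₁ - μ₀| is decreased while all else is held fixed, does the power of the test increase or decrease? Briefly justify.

Power decreases: a smaller true effect decreases the non-centrality λ = |μ₁ - μ₀|/(σ/√n).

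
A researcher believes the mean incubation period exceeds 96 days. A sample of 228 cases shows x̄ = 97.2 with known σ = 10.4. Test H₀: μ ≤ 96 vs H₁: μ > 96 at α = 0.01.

z = 1.742. Critical value: 2.33. Fail to reject H₀.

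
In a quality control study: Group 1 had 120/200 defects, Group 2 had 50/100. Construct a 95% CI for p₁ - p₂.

p̂₁ = 0.6, p̂₂ = 0.5. Difference = 0.1. CI = (-0.019, 0.219)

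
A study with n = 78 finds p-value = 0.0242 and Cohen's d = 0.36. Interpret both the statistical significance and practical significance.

Statistically significant (p = 0.0242 < 0.05). Cohen's d = 0.36 indicates a small effect size. Both statistical and practical significance should be considered.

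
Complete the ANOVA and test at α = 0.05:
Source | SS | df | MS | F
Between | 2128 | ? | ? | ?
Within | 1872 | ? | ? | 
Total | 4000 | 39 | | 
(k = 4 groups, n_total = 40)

df_between = 3, df_within = 36. MS_between = 709.33, MS_within = 52.0. F = 13.641, F_crit ≈ 2.866. Reject H₀.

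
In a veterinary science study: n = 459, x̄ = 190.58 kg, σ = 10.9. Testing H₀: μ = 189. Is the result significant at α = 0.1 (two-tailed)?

z = (190.58 - 189)/(10.9/√459) = 3.106. Since |z| > 1.645, significant at α = 0.1.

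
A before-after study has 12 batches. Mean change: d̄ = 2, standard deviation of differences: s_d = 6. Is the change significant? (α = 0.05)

t = d̄/(s_d/√n) = 2/(6/√12) = 1.155. df = 11, critical t = ±2.201. Fail to reject H₀.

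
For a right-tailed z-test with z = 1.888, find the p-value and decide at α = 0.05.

p = P(Z > 1.888) = 1 - Φ(1.888) ≈ 0.0295. Since p < 0.05, reject H₀ (significant) at α = 0.05.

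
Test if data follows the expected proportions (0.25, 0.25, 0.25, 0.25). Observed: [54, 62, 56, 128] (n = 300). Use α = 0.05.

Expected: [75.0, 75.0, 75.0, 75.0]. χ² = 50.4. df = 3, critical = 7.815. Reject H₀.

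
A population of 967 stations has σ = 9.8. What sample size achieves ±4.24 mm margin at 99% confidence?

Without FPC: n₀ = (2.576×9.8/4.24)² = 35.45. With FPC: n = n₀N/(n₀+N-1) = 34.2 → n = 35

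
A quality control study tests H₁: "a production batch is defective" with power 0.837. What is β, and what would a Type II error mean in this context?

β = 1 - power = 1 - 0.837 = 0.163. A Type II error is failing to reject H₀ when H₀ is false (false negative) — here, failing to conclude that a production batch is defective when in fact it is true. Consequence: shipping a defective batch — faulty products reach customers.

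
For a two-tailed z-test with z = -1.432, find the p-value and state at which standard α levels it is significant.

p = 2·P(Z > |-1.432|) = 2·(1 - Φ(1.432)) ≈ 0.1521. Not significant at any standard level.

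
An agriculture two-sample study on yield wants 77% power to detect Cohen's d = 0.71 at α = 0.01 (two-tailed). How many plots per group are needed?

z_{α/2} = 2.576, z_β = Φ⁻¹(0.77) = 0.739. For medium effect (d = 0.71): n per group = 2(z_{α/2} + z_β)²/d² = 2(2.576 + 0.739)²/0.71² = 43.6 → 44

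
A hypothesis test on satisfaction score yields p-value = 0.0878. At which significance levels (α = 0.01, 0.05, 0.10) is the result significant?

p = 0.0878. Significant at: α = 0.1.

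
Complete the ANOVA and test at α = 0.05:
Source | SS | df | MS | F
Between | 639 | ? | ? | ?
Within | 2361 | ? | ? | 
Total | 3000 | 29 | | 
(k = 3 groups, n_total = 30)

df_between = 2, df_within = 27. MS_between = 319.5, MS_within = 87.44. F = 3.654, F_crit ≈ 3.354. Reject H₀.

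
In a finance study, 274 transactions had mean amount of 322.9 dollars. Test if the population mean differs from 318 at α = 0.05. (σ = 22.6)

z = (x̄ - μ₀)/(σ/√n) = (322.9 - 318)/(22.6/√274) = 3.589. Critical value: ±1.96. Since |3.589| > 1.96, Reject H₀.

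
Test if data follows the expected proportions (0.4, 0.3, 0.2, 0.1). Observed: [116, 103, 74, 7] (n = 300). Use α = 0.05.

Expected: [120.0, 90.0, 60.0, 30.0]. χ² = 22.911. df = 3, critical = 7.815. Reject H₀.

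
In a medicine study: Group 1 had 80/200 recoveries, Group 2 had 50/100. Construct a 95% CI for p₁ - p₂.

p̂₁ = 0.4, p̂₂ = 0.5. Difference = -0.1. CI = (-0.219, 0.019)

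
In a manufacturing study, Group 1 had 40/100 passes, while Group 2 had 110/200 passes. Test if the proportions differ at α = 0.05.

p̂₁ = 0.4, p̂₂ = 0.55, pooled p̂ = 0.5. z = -2.449. Critical: ±1.96. Reject H₀.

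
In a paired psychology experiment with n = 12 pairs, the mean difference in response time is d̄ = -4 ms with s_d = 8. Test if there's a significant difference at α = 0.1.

t = d̄/(s_d/√n) = -4/(8/√12) = -1.732. df = 11, critical t = ±1.796. Fail to reject H₀.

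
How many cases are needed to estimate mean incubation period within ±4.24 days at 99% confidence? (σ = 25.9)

n = (z*σ/E)² = (2.576×25.9/4.24)² = 247.6 → n = 248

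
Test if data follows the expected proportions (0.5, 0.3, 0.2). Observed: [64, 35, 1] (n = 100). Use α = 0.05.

Expected: [50.0, 30.0, 20.0]. χ² = 22.803. df = 2, critical = 5.991. Reject H₀.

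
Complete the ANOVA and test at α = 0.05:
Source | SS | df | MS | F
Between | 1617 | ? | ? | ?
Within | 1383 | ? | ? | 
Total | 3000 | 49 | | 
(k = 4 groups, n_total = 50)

df_between = 3, df_within = 46. MS_between = 539.0, MS_within = 30.07. F = 17.928, F_crit ≈ 2.807. Reject H₀.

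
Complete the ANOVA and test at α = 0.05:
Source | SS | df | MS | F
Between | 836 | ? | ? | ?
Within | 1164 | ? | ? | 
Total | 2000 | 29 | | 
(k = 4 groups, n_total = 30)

df_between = 3, df_within = 26. MS_between = 278.67, MS_within = 44.77. F = 6.225, F_crit ≈ 2.975. Reject H₀.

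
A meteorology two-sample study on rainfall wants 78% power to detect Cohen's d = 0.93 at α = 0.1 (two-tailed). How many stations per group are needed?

z_{α/2} = 1.645, z_β = Φ⁻¹(0.78) = 0.772. For large effect (d = 0.93): n per group = 2(z_{α/2} + z_β)²/d² = 2(1.645 + 0.772)²/0.93² = 13.5 → 14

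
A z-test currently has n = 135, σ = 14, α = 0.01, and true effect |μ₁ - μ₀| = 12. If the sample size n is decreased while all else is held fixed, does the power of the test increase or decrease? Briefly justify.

Power decreases: a smaller n inflates the standard error σ/√n, pulling the sampling distribution under H₁ back toward the critical value.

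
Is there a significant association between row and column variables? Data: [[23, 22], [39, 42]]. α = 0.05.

χ² = 0.102. df = 1, critical = 3.841. Fail to reject H₀. No evidence of dependence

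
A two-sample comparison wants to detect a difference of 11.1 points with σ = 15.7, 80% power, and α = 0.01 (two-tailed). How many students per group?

n per group = 2(z_α/2 + z_β)²σ²/d² = 2×(2.576 + 0.84)²×15.7²/11.1² = 46.7 → n = 47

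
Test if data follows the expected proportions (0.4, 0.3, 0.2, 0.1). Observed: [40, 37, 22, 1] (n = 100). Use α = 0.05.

Expected: [40.0, 30.0, 20.0, 10.0]. χ² = 9.933. df = 3, critical = 7.815. Reject H₀.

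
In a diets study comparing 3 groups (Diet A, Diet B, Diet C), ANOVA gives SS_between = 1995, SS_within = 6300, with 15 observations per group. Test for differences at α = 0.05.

df_between = 2, df_within = 42. F = MS_between/MS_within = 997.5/150.0 = 6.65. F_crit ≈ 3.22. Reject H₀. At least one mean differs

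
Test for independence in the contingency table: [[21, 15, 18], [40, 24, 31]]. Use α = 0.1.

χ² = 0.175. df = 2, critical = 4.605. Fail to reject H₀. No evidence of dependence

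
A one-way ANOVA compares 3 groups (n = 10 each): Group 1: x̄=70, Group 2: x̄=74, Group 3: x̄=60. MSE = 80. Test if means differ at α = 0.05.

Grand mean = 68.0. SS_between = 1040.0, MS_between = 520.0. F = 6.5, F_crit ≈ 3.354. Reject H₀.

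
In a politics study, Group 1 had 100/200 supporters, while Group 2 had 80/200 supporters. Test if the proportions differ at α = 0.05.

p̂₁ = 0.5, p̂₂ = 0.4, pooled p̂ = 0.45. z = 2.01. Critical: ±1.96. Reject H₀.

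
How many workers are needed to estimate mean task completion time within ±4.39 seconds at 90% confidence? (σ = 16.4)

n = (z*σ/E)² = (1.645×16.4/4.39)² = 37.8 → n = 38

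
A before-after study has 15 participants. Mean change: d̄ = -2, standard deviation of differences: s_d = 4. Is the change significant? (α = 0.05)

t = d̄/(s_d/√n) = -2/(4/√15) = -1.936. df = 14, critical t = ±2.145. Fail to reject H₀.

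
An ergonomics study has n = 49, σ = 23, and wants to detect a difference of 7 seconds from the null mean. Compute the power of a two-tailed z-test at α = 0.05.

SE = σ/√n = 23/√49 = 3.286. Non-centrality λ = d/SE = 7/3.286 = 2.13. Power ≈ Φ(λ - z_{α/2}) = Φ(2.13 - 1.96) = Φ(0.17) = 0.568.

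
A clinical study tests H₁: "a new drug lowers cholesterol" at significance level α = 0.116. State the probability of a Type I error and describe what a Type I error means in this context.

P(Type I error) = α = 0.116. A Type I error is rejecting H₀ when H₀ is actually true (false positive) — here, concluding that a new drug lowers cholesterol when in fact this is not the case. Consequence: approving an ineffective drug — patients take a useless medication and may skip effective alternatives.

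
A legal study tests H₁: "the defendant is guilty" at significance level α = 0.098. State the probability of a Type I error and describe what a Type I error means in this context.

P(Type I error) = α = 0.098. A Type I error is rejecting H₀ when H₀ is actually true (false positive) — here, concluding that the defendant is guilty when in fact this is not the case. Consequence: convicting an innocent person.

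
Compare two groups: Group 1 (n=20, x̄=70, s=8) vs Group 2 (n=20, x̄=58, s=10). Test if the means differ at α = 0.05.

Pooled sp = 9.06. t = 4.191, df = 38. Critical t = ±2.024. Reject H₀.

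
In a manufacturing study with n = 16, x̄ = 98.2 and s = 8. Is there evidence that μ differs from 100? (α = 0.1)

t = (x̄ - μ₀)/(s/√n) = (98.2 - 100)/(8/√16) = -0.9. df = 15, critical t = ±1.753. Fail to reject H₀.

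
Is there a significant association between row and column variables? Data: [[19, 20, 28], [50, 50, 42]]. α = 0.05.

χ² = 3.066. df = 2, critical = 5.991. Fail to reject H₀. No evidence of dependence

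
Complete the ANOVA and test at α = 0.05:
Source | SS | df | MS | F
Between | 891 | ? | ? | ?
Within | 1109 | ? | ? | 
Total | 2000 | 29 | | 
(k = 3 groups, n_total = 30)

df_between = 2, df_within = 27. MS_between = 445.5, MS_within = 41.07. F = 10.846, F_crit ≈ 3.354. Reject H₀.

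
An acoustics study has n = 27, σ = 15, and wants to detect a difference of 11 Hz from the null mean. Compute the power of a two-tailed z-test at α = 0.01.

SE = σ/√n = 15/√27 = 2.887. Non-centrality λ = d/SE = 11/2.887 = 3.811. Power ≈ Φ(λ - z_{α/2}) = Φ(3.811 - 2.576) = Φ(1.235) = 0.891.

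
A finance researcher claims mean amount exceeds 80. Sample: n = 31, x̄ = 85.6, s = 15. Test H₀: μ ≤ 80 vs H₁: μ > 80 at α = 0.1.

t = (85.6 - 80)/(15/√31) = 2.079, df = 30. Critical t = 1.31. Reject H₀.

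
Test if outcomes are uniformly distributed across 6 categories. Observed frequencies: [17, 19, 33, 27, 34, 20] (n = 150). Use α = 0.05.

Expected = 25 each. χ² = Σ(O-E)²/E = 10.96. df = 5, critical value = 11.07. Fail to reject H₀.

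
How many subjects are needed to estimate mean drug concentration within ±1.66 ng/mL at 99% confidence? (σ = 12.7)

n = (z*σ/E)² = (2.576×12.7/1.66)² = 388.4 → n = 389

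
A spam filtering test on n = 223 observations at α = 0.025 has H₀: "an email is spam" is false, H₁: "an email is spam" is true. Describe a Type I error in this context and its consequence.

Type I error: rejecting H₀ when it is true — concluding that an email is spam when in fact it is not. Consequence: a legitimate email is sent to the spam folder and the user misses it.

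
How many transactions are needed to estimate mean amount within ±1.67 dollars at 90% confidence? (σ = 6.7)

n = (z*σ/E)² = (1.645×6.7/1.67)² = 43.6 → n = 44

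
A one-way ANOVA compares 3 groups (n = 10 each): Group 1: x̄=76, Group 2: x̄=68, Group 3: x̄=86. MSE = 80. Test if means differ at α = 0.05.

Grand mean = 76.67. SS_between = 1626.67, MS_between = 813.33. F = 10.167, F_crit ≈ 3.354. Reject H₀.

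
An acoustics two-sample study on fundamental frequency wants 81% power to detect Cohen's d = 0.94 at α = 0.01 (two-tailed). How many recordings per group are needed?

z_{α/2} = 2.576, z_β = Φ⁻¹(0.81) = 0.878. For large effect (d = 0.94): n per group = 2(z_{α/2} + z_β)²/d² = 2(2.576 + 0.878)²/0.94² = 27.003 → 28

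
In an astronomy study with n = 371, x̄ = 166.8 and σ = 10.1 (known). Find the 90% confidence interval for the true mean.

CI = x̄ ± z*(σ/√n) = 166.8 ± 1.645(10.1/√371) = 166.8 ± 0.86 = (165.94, 167.66)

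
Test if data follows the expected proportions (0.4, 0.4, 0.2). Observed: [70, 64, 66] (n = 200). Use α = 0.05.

Expected: [80.0, 80.0, 40.0]. χ² = 21.35. df = 2, critical = 5.991. Reject H₀.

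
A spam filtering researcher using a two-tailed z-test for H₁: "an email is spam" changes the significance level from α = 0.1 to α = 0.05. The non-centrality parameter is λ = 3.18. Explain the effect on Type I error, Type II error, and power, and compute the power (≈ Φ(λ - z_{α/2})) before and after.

Decreasing α from 0.1 to 0.05:
• Type I error rate decreases (α is the Type I rate by definition).
• Critical value moves from z_{α/2} = 1.645 to 1.96, so power = Φ(λ - z_{α/2}) goes from Φ(3.18 - 1.645) = 0.938 to Φ(3.18 - 1.96) = 0.889.
• Type II error rate β = 1 - power therefore increases (0.062 → 0.111).
Appropriate when false positives are costly — here, a legitimate email is sent to the spam folder and the user misses it.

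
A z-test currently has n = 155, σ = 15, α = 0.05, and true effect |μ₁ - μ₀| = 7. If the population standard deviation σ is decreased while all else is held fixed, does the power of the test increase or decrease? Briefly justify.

Power increases: a smaller σ shrinks the standard error σ/√n, moving the sampling distribution under H₁ further from the critical value.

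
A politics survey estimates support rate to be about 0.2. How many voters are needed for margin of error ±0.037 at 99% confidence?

n = z²p(1-p)/E² = 2.576²×0.2×0.8/0.037² = 775.5 → n = 776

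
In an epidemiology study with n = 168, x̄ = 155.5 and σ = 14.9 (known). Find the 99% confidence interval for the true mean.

CI = x̄ ± z*(σ/√n) = 155.5 ± 2.576(14.9/√168) = 155.5 ± 2.96 = (152.54, 158.46)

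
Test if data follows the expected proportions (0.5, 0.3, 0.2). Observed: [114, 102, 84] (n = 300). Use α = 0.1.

Expected: [150.0, 90.0, 60.0]. χ² = 19.84. df = 2, critical = 4.605. Reject H₀.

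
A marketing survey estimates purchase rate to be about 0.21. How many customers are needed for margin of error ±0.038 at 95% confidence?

n = z²p(1-p)/E² = 1.96²×0.21×0.79/0.038² = 441.4 → n = 442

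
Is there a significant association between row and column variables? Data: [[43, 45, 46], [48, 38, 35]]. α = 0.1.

χ² = 1.701. df = 2, critical = 4.605. Fail to reject H₀. No evidence of dependence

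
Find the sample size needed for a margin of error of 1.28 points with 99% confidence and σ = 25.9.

n = (z*σ/E)² = (2.576×25.9/1.28)² = 2716.9 → n = 2717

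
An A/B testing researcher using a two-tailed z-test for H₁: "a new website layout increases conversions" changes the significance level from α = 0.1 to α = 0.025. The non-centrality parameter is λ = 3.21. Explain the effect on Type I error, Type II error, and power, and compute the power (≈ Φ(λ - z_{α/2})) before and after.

Decreasing α from 0.1 to 0.025:
• Type I error rate decreases (α is the Type I rate by definition).
• Critical value moves from z_{α/2} = 1.645 to 2.241, so power = Φ(λ - z_{α/2}) goes from Φ(3.21 - 1.645) = 0.941 to Φ(3.21 - 2.241) = 0.834.
• Type II error rate β = 1 - power therefore increases (0.059 → 0.166).
Appropriate when false positives are costly — here, rolling out a layout that doesn't actually help — wasted engineering effort.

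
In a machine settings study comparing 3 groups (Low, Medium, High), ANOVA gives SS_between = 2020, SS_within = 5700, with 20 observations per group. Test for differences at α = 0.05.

df_between = 2, df_within = 57. F = MS_between/MS_within = 1010.0/100.0 = 10.1. F_crit ≈ 3.159. Reject H₀. At least one mean differs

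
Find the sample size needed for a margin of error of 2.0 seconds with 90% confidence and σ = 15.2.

n = (z*σ/E)² = (1.645×15.2/2.0)² = 156.3 → n = 157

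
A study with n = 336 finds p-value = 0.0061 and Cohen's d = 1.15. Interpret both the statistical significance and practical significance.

Statistically significant (p = 0.0061 < 0.05). Cohen's d = 1.15 indicates a large effect size. Both statistical and practical significance should be considered.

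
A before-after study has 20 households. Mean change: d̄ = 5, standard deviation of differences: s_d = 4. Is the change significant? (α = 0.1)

t = d̄/(s_d/√n) = 5/(4/√20) = 5.59. df = 19, critical t = ±1.729. Reject H₀.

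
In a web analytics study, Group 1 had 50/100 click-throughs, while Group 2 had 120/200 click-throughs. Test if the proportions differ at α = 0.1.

p̂₁ = 0.5, p̂₂ = 0.6, pooled p̂ = 0.567. z = -1.648. Critical: ±1.645. Reject H₀.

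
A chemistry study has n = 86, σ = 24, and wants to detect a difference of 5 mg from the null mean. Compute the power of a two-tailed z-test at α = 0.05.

SE = σ/√n = 24/√86 = 2.588. Non-centrality λ = d/SE = 5/2.588 = 1.932. Power ≈ Φ(λ - z_{α/2}) = Φ(1.932 - 1.96) = Φ(-0.028) = 0.489.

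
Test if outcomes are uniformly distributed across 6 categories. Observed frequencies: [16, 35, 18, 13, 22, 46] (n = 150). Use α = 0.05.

Expected = 25 each. χ² = Σ(O-E)²/E = 32.96. df = 5, critical value = 11.07. Reject H₀.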